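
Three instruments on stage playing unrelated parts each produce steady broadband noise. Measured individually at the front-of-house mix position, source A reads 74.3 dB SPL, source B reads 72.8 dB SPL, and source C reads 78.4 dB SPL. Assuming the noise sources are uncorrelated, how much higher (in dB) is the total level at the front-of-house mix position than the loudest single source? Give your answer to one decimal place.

Incoherent sources sum as intensities:
L_total = 10·log₁₀(10^(74.3/10) + 10^(72.8/10) + 10^(78.4/10)) = 80.61 dB SPL.
Excess over the loudest (78.4 dB): 80.61 − 78.4 = 2.2 dB.

2.2 dB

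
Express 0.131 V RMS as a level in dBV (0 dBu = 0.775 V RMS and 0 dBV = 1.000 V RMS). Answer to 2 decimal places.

-17.65 dBV

dBV = 20·log₁₀(V / 1.000 V).
20·log₁₀(0.131/1.000) = -17.65 dBV.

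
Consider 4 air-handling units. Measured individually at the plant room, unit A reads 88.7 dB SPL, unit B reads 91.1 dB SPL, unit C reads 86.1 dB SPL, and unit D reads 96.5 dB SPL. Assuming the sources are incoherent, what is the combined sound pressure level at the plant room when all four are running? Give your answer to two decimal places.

Uncorrelated sources add in intensity (power), not in dB.
L_total = 10·log₁₀(10^(88.7/10) + 10^(91.1/10) + 10^(86.1/10) + 10^(96.5/10)) = 10·log₁₀(6904000000) = 98.39 dB SPL.

98.39 dB SPL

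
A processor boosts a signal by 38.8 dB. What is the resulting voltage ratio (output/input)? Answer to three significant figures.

87.1

Voltage ratio = 10^(dB/20).
10^(38.8/20) = 10^(1.940) = 87.1.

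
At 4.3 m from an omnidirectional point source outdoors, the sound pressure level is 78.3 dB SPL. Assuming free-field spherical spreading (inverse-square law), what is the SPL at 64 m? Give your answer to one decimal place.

Free-field point source: level drops by 20·log₁₀ of the distance ratio.
ΔL = −20·log₁₀(64/4.3) = -23.45 dB, so L₂ = 78.3 + (-23.45) = 54.8 dB SPL.

54.8 dB SPL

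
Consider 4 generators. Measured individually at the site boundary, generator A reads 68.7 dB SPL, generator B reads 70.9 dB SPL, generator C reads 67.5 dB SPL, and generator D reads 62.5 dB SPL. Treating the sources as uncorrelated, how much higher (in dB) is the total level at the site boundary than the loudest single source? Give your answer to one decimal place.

3.4 dB

Incoherent sources sum as intensities:
L_total = 10·log₁₀(10^(68.7/10) + 10^(70.9/10) + 10^(67.5/10) + 10^(62.5/10)) = 74.33 dB SPL.
Excess over the loudest (70.9 dB): 74.33 − 70.9 = 3.4 dB.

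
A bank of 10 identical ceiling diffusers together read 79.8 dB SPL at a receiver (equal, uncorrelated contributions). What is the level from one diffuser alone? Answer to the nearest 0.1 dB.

69.8 dB SPL

10 equal incoherent sources add 10·log₁₀(10) = 10.00 dB over one source.
L_one = 79.8 − 10.00 = 69.8 dB SPL.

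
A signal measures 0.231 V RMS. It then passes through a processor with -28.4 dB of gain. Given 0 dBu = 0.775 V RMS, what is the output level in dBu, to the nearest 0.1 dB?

Input level: 20·log₁₀(0.231/0.775) = -10.51 dBu.
Output: -10.51 − 28.4 = -38.9 dBu.

-38.9 dBu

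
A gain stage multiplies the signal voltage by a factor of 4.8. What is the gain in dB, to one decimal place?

13.6 dB

For a voltage ratio, dB = 20·log₁₀(V₂/V₁).
20·log₁₀(4.8) = 13.6 dB.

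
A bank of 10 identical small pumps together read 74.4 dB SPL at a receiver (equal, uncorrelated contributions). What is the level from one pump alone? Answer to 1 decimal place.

10 equal incoherent sources add 10·log₁₀(10) = 10.00 dB over one source.
L_one = 74.4 − 10.00 = 64.4 dB SPL.

64.4 dB SPL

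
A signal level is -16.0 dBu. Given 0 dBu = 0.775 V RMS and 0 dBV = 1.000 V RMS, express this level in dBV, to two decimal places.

-18.21 dBV

The offset between the scales is 20·log₁₀(0.775/1.000) = −2.214 dB.
So dBV = -16.0 − 2.214 = -18.21 dBV.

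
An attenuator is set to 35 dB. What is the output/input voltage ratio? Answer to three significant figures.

0.0178

Voltage ratio = 10^(dB/20).
10^(-35/20) = 10^(-1.750) = 0.0178.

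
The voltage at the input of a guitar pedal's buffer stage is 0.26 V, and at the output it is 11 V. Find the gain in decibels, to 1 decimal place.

32.5 dB

Voltage ratio → dB uses the 20·log₁₀ form:
20·log₁₀(11/0.26) = 20·log₁₀(42.31) = 32.5 dB.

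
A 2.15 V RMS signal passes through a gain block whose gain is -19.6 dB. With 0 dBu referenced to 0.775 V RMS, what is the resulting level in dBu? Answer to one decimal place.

-10.7 dBu

Input level: 20·log₁₀(2.15/0.775) = 8.86 dBu.
Output: 8.86 − 19.6 = -10.7 dBu.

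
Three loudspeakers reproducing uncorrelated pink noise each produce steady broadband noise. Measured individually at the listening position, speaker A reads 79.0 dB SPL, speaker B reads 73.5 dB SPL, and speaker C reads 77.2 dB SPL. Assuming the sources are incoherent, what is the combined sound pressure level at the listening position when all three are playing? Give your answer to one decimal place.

Add the sources as powers (linear), then convert back to dB:
L_total = 10·log₁₀(10^(79.0/10) + 10^(73.5/10) + 10^(77.2/10)) = 10·log₁₀(154300000) = 81.9 dB SPL.

81.9 dB SPL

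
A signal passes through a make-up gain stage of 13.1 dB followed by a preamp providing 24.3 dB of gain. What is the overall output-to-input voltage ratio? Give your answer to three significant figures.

Net gain = 13.1 + 24.3 = 37.4 dB.
Voltage ratio = 10^(37.4/20) = 74.1.

74.1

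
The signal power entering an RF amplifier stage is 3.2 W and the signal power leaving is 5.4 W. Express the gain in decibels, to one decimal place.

For a power ratio, dB = 10·log₁₀(P₂/P₁).
10·log₁₀(5.4/3.2) = 10·log₁₀(1.688) = 2.3 dB.

2.3 dB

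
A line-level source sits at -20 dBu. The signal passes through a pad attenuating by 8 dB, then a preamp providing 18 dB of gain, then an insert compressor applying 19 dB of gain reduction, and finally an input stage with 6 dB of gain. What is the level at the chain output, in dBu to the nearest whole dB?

-23 dBu

In dB, series stages simply add:
-20 − 8 + 18 − 19 + 6 = -23 dBu.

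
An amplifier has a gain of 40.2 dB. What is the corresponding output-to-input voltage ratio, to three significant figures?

Voltage ratio = 10^(dB/20).
10^(40.2/20) = 10^(2.010) = 102.

102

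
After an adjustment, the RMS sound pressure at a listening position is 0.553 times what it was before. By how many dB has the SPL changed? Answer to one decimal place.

Sound pressure is an amplitude quantity: ΔL = 20·log₁₀(p₂/p₁).
20·log₁₀(0.553) = -5.1 dB.

-5.1 dB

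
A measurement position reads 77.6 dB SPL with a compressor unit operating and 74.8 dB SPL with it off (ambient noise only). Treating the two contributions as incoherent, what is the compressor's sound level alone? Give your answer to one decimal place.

Remove the background by subtracting linear intensities:
L_src = 10·log₁₀(10^(77.6/10) − 10^(74.8/10)) = 10·log₁₀(27340000) = 74.4 dB SPL.

74.4 dB SPL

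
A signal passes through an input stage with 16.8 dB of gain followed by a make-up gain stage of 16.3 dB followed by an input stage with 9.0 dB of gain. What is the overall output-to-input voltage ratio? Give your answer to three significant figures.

Net gain = 16.8 + 16.3 + 9.0 = 42.1 dB.
Voltage ratio = 10^(42.1/20) = 127.

127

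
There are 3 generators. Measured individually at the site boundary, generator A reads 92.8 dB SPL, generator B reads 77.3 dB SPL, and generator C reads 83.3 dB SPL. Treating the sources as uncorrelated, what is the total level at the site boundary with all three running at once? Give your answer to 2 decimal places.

Incoherent sources sum as intensities:
L_total = 10·log₁₀(10^(92.8/10) + 10^(77.3/10) + 10^(83.3/10)) = 10·log₁₀(2173000000) = 93.37 dB SPL.

93.37 dB SPL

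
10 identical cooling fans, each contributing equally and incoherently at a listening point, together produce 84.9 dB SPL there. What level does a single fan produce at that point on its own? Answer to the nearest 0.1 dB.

10 equal incoherent sources add 10·log₁₀(10) = 10.00 dB over one source.
L_one = 84.9 − 10.00 = 74.9 dB SPL.

74.9 dB SPL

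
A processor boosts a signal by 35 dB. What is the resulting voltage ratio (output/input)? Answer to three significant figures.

56.2

Voltage ratio = 10^(dB/20).
10^(35/20) = 10^(1.750) = 56.2.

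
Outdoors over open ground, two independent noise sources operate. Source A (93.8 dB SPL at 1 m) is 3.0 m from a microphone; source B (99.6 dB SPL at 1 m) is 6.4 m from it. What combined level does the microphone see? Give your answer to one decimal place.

86.9 dB SPL

At the listener: L_A = 93.8 − 20·log₁₀(3.0) = 84.26 dB; L_B = 99.6 − 20·log₁₀(6.4) = 83.48 dB.
Combined: 10·log₁₀(10^(84.26/10)+10^(83.48/10)) = 86.9 dB SPL.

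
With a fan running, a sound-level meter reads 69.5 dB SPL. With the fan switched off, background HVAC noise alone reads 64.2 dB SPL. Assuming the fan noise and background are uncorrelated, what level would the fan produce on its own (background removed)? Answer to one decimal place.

68.0 dB SPL

Background correction is a power subtraction:
L_src = 10·log₁₀(10^(69.5/10) − 10^(64.2/10)) = 10·log₁₀(6282000) = 68.0 dB SPL.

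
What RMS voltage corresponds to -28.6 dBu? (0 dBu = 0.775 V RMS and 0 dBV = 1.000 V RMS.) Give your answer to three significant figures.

0.0288 V

V = 0.775 V × 10^(-28.6/20).
= 0.775 × 0.03715 = 0.0288 V.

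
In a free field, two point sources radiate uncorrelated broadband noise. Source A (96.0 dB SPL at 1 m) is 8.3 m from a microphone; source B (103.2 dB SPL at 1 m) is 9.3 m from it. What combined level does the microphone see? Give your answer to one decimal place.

84.8 dB SPL

At the listener: L_A = 96.0 − 20·log₁₀(8.3) = 77.62 dB; L_B = 103.2 − 20·log₁₀(9.3) = 83.83 dB.
Combined: 10·log₁₀(10^(77.62/10)+10^(83.83/10)) = 84.8 dB SPL.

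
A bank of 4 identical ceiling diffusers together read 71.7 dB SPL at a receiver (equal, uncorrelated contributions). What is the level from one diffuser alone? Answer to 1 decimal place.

65.7 dB SPL

4 equal incoherent sources add 10·log₁₀(4) = 6.02 dB over one source.
L_one = 71.7 − 6.02 = 65.7 dB SPL.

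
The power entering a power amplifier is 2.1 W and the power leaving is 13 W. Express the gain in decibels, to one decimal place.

7.9 dB

Power ratio → dB uses the 10·log₁₀ form:
10·log₁₀(13/2.1) = 10·log₁₀(6.190) = 7.9 dB.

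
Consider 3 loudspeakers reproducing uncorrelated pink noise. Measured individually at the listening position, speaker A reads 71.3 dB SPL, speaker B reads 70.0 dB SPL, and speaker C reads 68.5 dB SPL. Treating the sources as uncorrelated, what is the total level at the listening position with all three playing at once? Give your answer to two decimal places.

74.85 dB SPL

Add the sources as powers (linear), then convert back to dB:
L_total = 10·log₁₀(10^(71.3/10) + 10^(70.0/10) + 10^(68.5/10)) = 10·log₁₀(30570000) = 74.85 dB SPL.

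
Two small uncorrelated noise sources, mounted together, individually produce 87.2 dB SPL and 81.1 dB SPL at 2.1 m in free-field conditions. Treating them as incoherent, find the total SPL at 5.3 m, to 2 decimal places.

Combined at 2.1 m: 10·log₁₀(10^(87.2/10)+10^(81.1/10)) = 88.153 dB SPL.
Then apply −20·log₁₀(5.3/2.1) = -8.041 dB → 80.11 dB SPL.

80.11 dB SPL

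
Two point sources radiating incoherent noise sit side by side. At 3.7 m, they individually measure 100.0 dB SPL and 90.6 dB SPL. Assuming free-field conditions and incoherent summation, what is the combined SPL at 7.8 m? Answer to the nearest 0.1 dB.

94.0 dB SPL

Combined at 3.7 m: 10·log₁₀(10^(100.0/10)+10^(90.6/10)) = 100.47 dB SPL.
Then apply −20·log₁₀(7.8/3.7) = -6.48 dB → 94.0 dB SPL.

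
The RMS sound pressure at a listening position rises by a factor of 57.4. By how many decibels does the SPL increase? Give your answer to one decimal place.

SPL change from a pressure ratio uses the 20·log₁₀ form:
20·log₁₀(57.4) = 35.2 dB.

35.2 dB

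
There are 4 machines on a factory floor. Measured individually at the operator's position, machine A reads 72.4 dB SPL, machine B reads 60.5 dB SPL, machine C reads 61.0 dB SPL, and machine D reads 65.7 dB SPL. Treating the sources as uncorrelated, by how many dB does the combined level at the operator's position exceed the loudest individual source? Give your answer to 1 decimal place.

Incoherent sources sum as intensities:
L_total = 10·log₁₀(10^(72.4/10) + 10^(60.5/10) + 10^(61.0/10) + 10^(65.7/10)) = 73.71 dB SPL.
Excess over the loudest (72.4 dB): 73.71 − 72.4 = 1.3 dB.

1.3 dB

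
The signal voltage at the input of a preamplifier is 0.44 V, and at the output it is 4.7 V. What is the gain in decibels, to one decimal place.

For a voltage ratio, dB = 20·log₁₀(V₂/V₁).
20·log₁₀(4.7/0.44) = 20·log₁₀(10.68) = 20.6 dB.

20.6 dB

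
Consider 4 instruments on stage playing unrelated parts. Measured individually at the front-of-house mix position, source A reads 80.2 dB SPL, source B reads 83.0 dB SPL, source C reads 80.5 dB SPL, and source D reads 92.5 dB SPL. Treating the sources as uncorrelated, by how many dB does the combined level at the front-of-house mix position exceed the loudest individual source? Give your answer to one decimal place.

0.9 dB

Incoherent sources sum as intensities:
L_total = 10·log₁₀(10^(80.2/10) + 10^(83.0/10) + 10^(80.5/10) + 10^(92.5/10)) = 93.41 dB SPL.
Excess over the loudest (92.5 dB): 93.41 − 92.5 = 0.9 dB.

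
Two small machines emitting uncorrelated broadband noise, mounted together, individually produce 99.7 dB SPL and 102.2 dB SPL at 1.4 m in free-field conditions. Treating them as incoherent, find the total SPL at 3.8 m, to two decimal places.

Combined at 1.4 m: 10·log₁₀(10^(99.7/10)+10^(102.2/10)) = 104.138 dB SPL.
Then apply −20·log₁₀(3.8/1.4) = -8.673 dB → 95.46 dB SPL.

95.46 dB SPL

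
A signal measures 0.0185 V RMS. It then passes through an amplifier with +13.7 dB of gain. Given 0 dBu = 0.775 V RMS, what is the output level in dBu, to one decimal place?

Input level: 20·log₁₀(0.0185/0.775) = -32.44 dBu.
Output: -32.44 + 13.7 = -18.7 dBu.

-18.7 dBu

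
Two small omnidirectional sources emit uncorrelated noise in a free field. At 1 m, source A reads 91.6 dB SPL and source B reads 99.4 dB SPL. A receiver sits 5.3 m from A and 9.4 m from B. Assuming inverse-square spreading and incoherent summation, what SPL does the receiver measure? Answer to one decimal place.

81.8 dB SPL

At the listener: L_A = 91.6 − 20·log₁₀(5.3) = 77.11 dB; L_B = 99.4 − 20·log₁₀(9.4) = 79.94 dB.
Combined: 10·log₁₀(10^(77.11/10)+10^(79.94/10)) = 81.8 dB SPL.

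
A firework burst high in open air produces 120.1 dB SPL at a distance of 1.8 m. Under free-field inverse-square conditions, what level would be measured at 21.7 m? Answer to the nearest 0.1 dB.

98.5 dB SPL

Free-field point source: level drops by 20·log₁₀ of the distance ratio.
ΔL = −20·log₁₀(21.7/1.8) = -21.62 dB, so L₂ = 120.1 + (-21.62) = 98.5 dB SPL.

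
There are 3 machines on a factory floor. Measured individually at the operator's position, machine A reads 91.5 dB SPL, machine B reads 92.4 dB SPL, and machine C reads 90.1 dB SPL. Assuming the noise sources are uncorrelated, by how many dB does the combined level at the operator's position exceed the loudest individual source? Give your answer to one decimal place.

3.8 dB

Incoherent sources sum as intensities:
L_total = 10·log₁₀(10^(91.5/10) + 10^(92.4/10) + 10^(90.1/10)) = 96.21 dB SPL.
Excess over the loudest (92.4 dB): 96.21 − 92.4 = 3.8 dB.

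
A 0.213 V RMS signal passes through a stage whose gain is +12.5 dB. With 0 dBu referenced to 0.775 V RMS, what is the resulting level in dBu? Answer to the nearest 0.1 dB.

Input level: 20·log₁₀(0.213/0.775) = -11.22 dBu.
Output: -11.22 + 12.5 = +1.3 dBu.

+1.3 dBu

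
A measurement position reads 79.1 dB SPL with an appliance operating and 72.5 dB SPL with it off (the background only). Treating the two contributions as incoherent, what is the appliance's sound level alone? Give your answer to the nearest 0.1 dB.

78.0 dB SPL

Background correction is a power subtraction:
L_src = 10·log₁₀(10^(79.1/10) − 10^(72.5/10)) = 10·log₁₀(63500000) = 78.0 dB SPL.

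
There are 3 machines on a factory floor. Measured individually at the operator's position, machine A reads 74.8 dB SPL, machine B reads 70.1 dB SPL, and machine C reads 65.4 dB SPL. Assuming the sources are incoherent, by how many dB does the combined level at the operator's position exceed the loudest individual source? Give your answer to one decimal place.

Add the sources as powers (linear), then convert back to dB:
L_total = 10·log₁₀(10^(74.8/10) + 10^(70.1/10) + 10^(65.4/10)) = 76.42 dB SPL.
Excess over the loudest (74.8 dB): 76.42 − 74.8 = 1.6 dB.

1.6 dB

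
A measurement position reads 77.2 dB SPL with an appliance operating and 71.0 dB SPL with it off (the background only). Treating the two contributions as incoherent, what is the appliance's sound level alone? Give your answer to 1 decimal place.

76.0 dB SPL

Background correction is a power subtraction:
L_src = 10·log₁₀(10^(77.2/10) − 10^(71.0/10)) = 10·log₁₀(39890000) = 76.0 dB SPL.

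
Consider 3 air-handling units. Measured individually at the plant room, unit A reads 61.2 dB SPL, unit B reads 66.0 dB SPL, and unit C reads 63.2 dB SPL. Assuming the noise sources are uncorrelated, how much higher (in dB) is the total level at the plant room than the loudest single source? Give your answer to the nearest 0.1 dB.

Incoherent sources sum as intensities:
L_total = 10·log₁₀(10^(61.2/10) + 10^(66.0/10) + 10^(63.2/10)) = 68.69 dB SPL.
Excess over the loudest (66.0 dB): 68.69 − 66.0 = 2.7 dB.

2.7 dB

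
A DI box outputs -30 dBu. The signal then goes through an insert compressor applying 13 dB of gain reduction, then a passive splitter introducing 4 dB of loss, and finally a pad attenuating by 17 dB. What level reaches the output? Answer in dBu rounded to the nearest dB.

-64 dBu

Cascaded gains and losses add directly in dB.
-30 − 13 − 4 − 17 = -64 dBu.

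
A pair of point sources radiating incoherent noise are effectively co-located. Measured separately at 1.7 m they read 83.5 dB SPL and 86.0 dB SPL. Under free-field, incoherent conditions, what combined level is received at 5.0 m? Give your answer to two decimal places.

78.57 dB SPL

Combined at 1.7 m: 10·log₁₀(10^(83.5/10)+10^(86.0/10)) = 87.938 dB SPL.
Then apply −20·log₁₀(5.0/1.7) = -9.370 dB → 78.57 dB SPL.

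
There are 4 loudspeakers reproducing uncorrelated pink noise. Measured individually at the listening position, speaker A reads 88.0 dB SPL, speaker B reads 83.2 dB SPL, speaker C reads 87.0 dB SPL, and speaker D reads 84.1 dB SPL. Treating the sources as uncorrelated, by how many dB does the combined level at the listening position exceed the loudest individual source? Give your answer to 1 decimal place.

4.0 dB

Add the sources as powers (linear), then convert back to dB:
L_total = 10·log₁₀(10^(88.0/10) + 10^(83.2/10) + 10^(87.0/10) + 10^(84.1/10)) = 92.04 dB SPL.
Excess over the loudest (88.0 dB): 92.04 − 88.0 = 4.0 dB.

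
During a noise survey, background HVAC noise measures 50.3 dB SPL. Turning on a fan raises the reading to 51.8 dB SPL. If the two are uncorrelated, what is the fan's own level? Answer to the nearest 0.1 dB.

46.5 dB SPL

Background correction is a power subtraction:
L_src = 10·log₁₀(10^(51.8/10) − 10^(50.3/10)) = 10·log₁₀(44200) = 46.5 dB SPL.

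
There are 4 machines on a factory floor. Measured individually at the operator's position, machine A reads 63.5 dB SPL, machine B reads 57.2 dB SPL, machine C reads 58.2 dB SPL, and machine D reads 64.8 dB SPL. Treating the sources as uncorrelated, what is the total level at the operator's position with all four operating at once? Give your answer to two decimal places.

Uncorrelated sources add in intensity (power), not in dB.
L_total = 10·log₁₀(10^(63.5/10) + 10^(57.2/10) + 10^(58.2/10) + 10^(64.8/10)) = 10·log₁₀(6444000) = 68.09 dB SPL.

68.09 dB SPL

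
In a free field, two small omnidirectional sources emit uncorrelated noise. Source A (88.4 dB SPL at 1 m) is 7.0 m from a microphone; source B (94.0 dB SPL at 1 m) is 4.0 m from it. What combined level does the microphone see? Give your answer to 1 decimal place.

At the listener: L_A = 88.4 − 20·log₁₀(7.0) = 71.50 dB; L_B = 94.0 − 20·log₁₀(4.0) = 81.96 dB.
Combined: 10·log₁₀(10^(71.50/10)+10^(81.96/10)) = 82.3 dB SPL.

82.3 dB SPL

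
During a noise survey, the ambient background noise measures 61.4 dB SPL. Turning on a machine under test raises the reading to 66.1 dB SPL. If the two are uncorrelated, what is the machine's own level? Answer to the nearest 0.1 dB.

64.3 dB SPL

Subtract intensities: L_src = 10·log₁₀(10^(L_total/10) − 10^(L_bg/10)).
L_src = 10·log₁₀(10^(66.1/10) − 10^(61.4/10)) = 10·log₁₀(2693000) = 64.3 dB SPL.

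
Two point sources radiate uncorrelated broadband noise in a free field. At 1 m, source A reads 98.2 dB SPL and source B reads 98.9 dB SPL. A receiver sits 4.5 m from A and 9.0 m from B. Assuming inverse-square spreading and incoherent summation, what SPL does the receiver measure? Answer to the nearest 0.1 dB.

At the listener: L_A = 98.2 − 20·log₁₀(4.5) = 85.14 dB; L_B = 98.9 − 20·log₁₀(9.0) = 79.82 dB.
Combined: 10·log₁₀(10^(85.14/10)+10^(79.82/10)) = 86.3 dB SPL.

86.3 dB SPL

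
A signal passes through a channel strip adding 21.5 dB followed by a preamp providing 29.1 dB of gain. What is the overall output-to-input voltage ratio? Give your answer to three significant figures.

Net gain = 21.5 + 29.1 = 50.6 dB.
Voltage ratio = 10^(50.6/20) = 339.

339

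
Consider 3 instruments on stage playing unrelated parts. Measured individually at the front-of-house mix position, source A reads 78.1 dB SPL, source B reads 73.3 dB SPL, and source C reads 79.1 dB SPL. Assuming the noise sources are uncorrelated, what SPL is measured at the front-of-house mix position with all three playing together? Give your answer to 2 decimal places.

82.23 dB SPL

Add the sources as powers (linear), then convert back to dB:
L_total = 10·log₁₀(10^(78.1/10) + 10^(73.3/10) + 10^(79.1/10)) = 10·log₁₀(167200000) = 82.23 dB SPL.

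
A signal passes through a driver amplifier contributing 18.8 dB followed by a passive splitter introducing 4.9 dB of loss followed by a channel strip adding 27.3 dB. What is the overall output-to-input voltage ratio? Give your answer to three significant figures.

115

Net gain = 18.8 + (−4.9) + 27.3 = 41.2 dB.
Voltage ratio = 10^(41.2/20) = 115.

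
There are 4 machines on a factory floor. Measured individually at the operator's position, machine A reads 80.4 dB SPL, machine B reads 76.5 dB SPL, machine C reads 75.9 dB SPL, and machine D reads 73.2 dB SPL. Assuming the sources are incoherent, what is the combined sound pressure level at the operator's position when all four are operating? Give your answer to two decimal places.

Add the sources as powers (linear), then convert back to dB:
L_total = 10·log₁₀(10^(80.4/10) + 10^(76.5/10) + 10^(75.9/10) + 10^(73.2/10)) = 10·log₁₀(214100000) = 83.31 dB SPL.

83.31 dB SPL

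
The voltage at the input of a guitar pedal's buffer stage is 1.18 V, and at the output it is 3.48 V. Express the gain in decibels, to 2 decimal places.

9.39 dB

Voltage ratio → dB uses the 20·log₁₀ form:
20·log₁₀(3.48/1.18) = 20·log₁₀(2.949) = 9.39 dB.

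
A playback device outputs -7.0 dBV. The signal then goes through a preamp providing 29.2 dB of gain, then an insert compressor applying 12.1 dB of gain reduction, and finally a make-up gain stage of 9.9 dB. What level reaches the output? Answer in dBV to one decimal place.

Cascaded gains and losses add directly in dB.
-7.0 + 29.2 − 12.1 + 9.9 = +20.0 dBV.

+20.0 dBV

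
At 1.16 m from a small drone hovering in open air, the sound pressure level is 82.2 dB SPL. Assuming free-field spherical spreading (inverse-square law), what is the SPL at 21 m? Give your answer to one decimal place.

Free-field point source: level drops by 20·log₁₀ of the distance ratio.
ΔL = −20·log₁₀(21/1.16) = -25.16 dB, so L₂ = 82.2 + (-25.16) = 57.0 dB SPL.

57.0 dB SPL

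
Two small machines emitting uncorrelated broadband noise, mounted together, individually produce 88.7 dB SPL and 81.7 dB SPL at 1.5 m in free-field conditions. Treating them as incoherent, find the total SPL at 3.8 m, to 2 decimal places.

81.42 dB SPL

Combined at 1.5 m: 10·log₁₀(10^(88.7/10)+10^(81.7/10)) = 89.490 dB SPL.
Then apply −20·log₁₀(3.8/1.5) = -8.074 dB → 81.42 dB SPL.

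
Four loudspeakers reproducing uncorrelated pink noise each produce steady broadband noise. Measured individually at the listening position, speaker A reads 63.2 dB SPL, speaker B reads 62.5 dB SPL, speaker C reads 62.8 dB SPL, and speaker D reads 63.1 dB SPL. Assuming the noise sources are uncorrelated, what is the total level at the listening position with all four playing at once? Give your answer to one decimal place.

68.9 dB SPL

Add the sources as powers (linear), then convert back to dB:
L_total = 10·log₁₀(10^(63.2/10) + 10^(62.5/10) + 10^(62.8/10) + 10^(63.1/10)) = 10·log₁₀(7815000) = 68.9 dB SPL.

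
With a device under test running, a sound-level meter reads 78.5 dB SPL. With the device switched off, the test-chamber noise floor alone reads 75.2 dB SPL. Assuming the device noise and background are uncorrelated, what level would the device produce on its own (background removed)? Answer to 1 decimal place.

75.8 dB SPL

Remove the background by subtracting linear intensities:
L_src = 10·log₁₀(10^(78.5/10) − 10^(75.2/10)) = 10·log₁₀(37680000) = 75.8 dB SPL.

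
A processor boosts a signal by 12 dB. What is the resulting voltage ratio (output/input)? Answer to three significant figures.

3.98

Voltage ratio = 10^(dB/20).
10^(12/20) = 10^(0.6000) = 3.98.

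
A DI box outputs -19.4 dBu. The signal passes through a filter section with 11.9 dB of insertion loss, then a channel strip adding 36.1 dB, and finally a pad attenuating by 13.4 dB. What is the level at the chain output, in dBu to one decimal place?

Gain stages sum in dB:
-19.4 − 11.9 + 36.1 − 13.4 = -8.6 dBu.

-8.6 dBu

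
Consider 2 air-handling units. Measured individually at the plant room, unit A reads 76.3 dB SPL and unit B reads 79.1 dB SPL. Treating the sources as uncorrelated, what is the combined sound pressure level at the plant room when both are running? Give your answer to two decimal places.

Add the sources as powers (linear), then convert back to dB:
L_total = 10·log₁₀(10^(76.3/10) + 10^(79.1/10)) = 10·log₁₀(123900000) = 80.93 dB SPL.

80.93 dB SPL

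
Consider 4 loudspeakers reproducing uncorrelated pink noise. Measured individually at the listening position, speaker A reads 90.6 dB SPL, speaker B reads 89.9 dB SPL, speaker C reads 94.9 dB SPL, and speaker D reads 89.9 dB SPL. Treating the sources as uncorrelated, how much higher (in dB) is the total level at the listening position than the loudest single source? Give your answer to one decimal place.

Incoherent sources sum as intensities:
L_total = 10·log₁₀(10^(90.6/10) + 10^(89.9/10) + 10^(94.9/10) + 10^(89.9/10)) = 97.92 dB SPL.
Excess over the loudest (94.9 dB): 97.92 − 94.9 = 3.0 dB.

3.0 dB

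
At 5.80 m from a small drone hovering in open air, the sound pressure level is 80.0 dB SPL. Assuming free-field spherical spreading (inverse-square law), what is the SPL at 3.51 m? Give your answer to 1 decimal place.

84.4 dB SPL

Inverse-square spreading gives ΔL = −20·log₁₀(d₂/d₁).
ΔL = −20·log₁₀(3.51/5.80) = 4.36 dB, so L₂ = 80.0 + (4.36) = 84.4 dB SPL.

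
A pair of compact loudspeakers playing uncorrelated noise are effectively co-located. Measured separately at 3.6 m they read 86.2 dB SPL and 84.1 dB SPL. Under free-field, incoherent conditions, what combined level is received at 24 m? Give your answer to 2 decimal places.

Combined at 3.6 m: 10·log₁₀(10^(86.2/10)+10^(84.1/10)) = 88.286 dB SPL.
Then apply −20·log₁₀(24/3.6) = -16.478 dB → 71.81 dB SPL.

71.81 dB SPL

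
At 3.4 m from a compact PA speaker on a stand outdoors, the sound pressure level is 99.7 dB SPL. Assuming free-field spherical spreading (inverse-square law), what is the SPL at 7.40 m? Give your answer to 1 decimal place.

92.9 dB SPL

For a point source in a free field, ΔL = −20·log₁₀(d₂/d₁).
ΔL = −20·log₁₀(7.40/3.4) = -6.76 dB, so L₂ = 99.7 + (-6.76) = 92.9 dB SPL.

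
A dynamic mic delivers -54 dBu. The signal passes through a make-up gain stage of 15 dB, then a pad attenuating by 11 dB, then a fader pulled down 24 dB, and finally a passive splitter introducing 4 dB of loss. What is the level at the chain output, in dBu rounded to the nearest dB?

Cascaded gains and losses add directly in dB.
-54 + 15 − 11 − 24 − 4 = -78 dBu.

-78 dBu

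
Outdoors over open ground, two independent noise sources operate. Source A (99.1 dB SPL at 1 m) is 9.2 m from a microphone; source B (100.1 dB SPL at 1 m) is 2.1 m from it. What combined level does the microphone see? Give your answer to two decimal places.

93.83 dB SPL

At the listener: L_A = 99.1 − 20·log₁₀(9.2) = 79.824 dB; L_B = 100.1 − 20·log₁₀(2.1) = 93.656 dB.
Combined: 10·log₁₀(10^(79.824/10)+10^(93.656/10)) = 93.83 dB SPL.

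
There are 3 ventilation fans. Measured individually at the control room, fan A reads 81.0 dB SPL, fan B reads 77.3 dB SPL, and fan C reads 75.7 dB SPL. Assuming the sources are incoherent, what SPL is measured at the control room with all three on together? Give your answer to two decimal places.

83.36 dB SPL

Incoherent sources sum as intensities:
L_total = 10·log₁₀(10^(81.0/10) + 10^(77.3/10) + 10^(75.7/10)) = 10·log₁₀(216700000) = 83.36 dB SPL.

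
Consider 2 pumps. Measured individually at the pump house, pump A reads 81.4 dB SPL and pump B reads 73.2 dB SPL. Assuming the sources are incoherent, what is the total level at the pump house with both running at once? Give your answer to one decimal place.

82.0 dB SPL

Add the sources as powers (linear), then convert back to dB:
L_total = 10·log₁₀(10^(81.4/10) + 10^(73.2/10)) = 10·log₁₀(158900000) = 82.0 dB SPL.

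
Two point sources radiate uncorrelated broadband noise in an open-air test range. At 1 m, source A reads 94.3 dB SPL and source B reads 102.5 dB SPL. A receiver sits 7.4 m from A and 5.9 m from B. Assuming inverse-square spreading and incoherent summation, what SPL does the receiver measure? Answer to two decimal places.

At the listener: L_A = 94.3 − 20·log₁₀(7.4) = 76.915 dB; L_B = 102.5 − 20·log₁₀(5.9) = 87.083 dB.
Combined: 10·log₁₀(10^(76.915/10)+10^(87.083/10)) = 87.48 dB SPL.

87.48 dB SPL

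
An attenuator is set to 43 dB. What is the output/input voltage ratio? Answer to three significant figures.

Voltage ratio = 10^(dB/20).
10^(-43/20) = 10^(-2.150) = 0.00708.

0.00708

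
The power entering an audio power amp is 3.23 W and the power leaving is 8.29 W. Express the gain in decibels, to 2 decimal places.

Power is a power quantity, so gain = 10·log₁₀(P_out/P_in).
10·log₁₀(8.29/3.23) = 10·log₁₀(2.567) = 4.09 dB.

4.09 dB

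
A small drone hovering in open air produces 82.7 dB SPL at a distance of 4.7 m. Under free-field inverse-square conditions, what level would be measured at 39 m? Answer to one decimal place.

64.3 dB SPL

For a point source in a free field, ΔL = −20·log₁₀(d₂/d₁).
ΔL = −20·log₁₀(39/4.7) = -18.38 dB, so L₂ = 82.7 + (-18.38) = 64.3 dB SPL.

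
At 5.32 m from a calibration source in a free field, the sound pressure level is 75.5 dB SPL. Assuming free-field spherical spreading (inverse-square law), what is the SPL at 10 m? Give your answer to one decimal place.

70.0 dB SPL

For a point source in a free field, ΔL = −20·log₁₀(d₂/d₁).
ΔL = −20·log₁₀(10/5.32) = -5.48 dB, so L₂ = 75.5 + (-5.48) = 70.0 dB SPL.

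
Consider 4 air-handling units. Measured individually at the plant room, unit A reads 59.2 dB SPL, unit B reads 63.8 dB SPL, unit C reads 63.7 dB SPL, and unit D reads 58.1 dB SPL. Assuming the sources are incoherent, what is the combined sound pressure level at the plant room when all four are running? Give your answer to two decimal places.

67.94 dB SPL

Incoherent sources sum as intensities:
L_total = 10·log₁₀(10^(59.2/10) + 10^(63.8/10) + 10^(63.7/10) + 10^(58.1/10)) = 10·log₁₀(6220000) = 67.94 dB SPL.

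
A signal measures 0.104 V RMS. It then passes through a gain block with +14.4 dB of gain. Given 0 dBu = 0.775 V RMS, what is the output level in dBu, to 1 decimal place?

Input level: 20·log₁₀(0.104/0.775) = -17.45 dBu.
Output: -17.45 + 14.4 = -3.0 dBu.

-3.0 dBu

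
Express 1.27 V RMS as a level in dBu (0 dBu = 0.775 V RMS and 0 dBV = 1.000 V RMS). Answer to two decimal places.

dBu = 20·log₁₀(V / 0.775 V).
20·log₁₀(1.27/0.775) = +4.29 dBu.

+4.29 dBu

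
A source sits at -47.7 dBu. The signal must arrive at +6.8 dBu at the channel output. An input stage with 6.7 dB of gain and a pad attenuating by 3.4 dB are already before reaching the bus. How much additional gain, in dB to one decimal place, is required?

The required make-up gain is the shortfall in the dB sum.
G = +6.8 − (-47.7) − 6.7 + 3.4 = 51.2 dB.

51.2 dB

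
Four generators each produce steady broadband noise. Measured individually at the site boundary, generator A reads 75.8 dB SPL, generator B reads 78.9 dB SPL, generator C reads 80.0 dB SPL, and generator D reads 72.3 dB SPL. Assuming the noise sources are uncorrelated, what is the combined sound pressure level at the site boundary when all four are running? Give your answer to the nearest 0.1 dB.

83.7 dB SPL

Incoherent sources sum as intensities:
L_total = 10·log₁₀(10^(75.8/10) + 10^(78.9/10) + 10^(80.0/10) + 10^(72.3/10)) = 10·log₁₀(232600000) = 83.7 dB SPL.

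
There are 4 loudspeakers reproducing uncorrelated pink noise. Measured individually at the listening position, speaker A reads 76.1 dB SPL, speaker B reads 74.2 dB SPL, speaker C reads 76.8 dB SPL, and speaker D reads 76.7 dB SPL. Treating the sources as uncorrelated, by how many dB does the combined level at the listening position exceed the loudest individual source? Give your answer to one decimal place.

Uncorrelated sources add in intensity (power), not in dB.
L_total = 10·log₁₀(10^(76.1/10) + 10^(74.2/10) + 10^(76.8/10) + 10^(76.7/10)) = 82.09 dB SPL.
Excess over the loudest (76.8 dB): 82.09 − 76.8 = 5.3 dB.

5.3 dB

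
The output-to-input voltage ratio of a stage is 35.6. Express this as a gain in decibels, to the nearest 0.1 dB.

Voltage ratio → dB uses the 20·log₁₀ form:
20·log₁₀(35.6) = 31.0 dB.

31.0 dB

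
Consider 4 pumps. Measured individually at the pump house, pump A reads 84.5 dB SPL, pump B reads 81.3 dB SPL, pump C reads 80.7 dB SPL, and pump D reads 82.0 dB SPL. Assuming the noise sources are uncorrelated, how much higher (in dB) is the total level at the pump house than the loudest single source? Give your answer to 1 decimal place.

Add the sources as powers (linear), then convert back to dB:
L_total = 10·log₁₀(10^(84.5/10) + 10^(81.3/10) + 10^(80.7/10) + 10^(82.0/10)) = 88.41 dB SPL.
Excess over the loudest (84.5 dB): 88.41 − 84.5 = 3.9 dB.

3.9 dB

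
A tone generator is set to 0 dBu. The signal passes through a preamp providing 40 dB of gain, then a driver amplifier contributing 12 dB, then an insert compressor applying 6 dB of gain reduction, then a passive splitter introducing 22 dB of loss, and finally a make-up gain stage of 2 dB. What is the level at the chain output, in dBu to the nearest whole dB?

+26 dBu

Cascaded gains and losses add directly in dB.
0 + 40 + 12 − 6 − 22 + 2 = +26 dBu.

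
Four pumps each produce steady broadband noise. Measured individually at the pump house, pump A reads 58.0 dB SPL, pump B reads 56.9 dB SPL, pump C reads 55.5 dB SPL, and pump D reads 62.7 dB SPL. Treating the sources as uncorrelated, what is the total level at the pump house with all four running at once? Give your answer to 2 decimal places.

Add the sources as powers (linear), then convert back to dB:
L_total = 10·log₁₀(10^(58.0/10) + 10^(56.9/10) + 10^(55.5/10) + 10^(62.7/10)) = 10·log₁₀(3338000) = 65.23 dB SPL.

65.23 dB SPL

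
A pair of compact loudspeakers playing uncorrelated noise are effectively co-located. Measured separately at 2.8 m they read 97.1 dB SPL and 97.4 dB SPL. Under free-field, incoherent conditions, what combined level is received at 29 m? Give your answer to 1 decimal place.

Combined at 2.8 m: 10·log₁₀(10^(97.1/10)+10^(97.4/10)) = 100.26 dB SPL.
Then apply −20·log₁₀(29/2.8) = -20.30 dB → 80.0 dB SPL.

80.0 dB SPL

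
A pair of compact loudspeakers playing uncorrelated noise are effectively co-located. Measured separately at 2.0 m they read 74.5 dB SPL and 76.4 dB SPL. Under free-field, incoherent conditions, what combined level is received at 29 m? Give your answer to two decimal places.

55.34 dB SPL

Combined at 2.0 m: 10·log₁₀(10^(74.5/10)+10^(76.4/10)) = 78.563 dB SPL.
Then apply −20·log₁₀(29/2.0) = -23.227 dB → 55.34 dB SPL.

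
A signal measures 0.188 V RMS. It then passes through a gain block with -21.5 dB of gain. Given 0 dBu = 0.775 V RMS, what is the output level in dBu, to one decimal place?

Input level: 20·log₁₀(0.188/0.775) = -12.30 dBu.
Output: -12.30 − 21.5 = -33.8 dBu.

-33.8 dBu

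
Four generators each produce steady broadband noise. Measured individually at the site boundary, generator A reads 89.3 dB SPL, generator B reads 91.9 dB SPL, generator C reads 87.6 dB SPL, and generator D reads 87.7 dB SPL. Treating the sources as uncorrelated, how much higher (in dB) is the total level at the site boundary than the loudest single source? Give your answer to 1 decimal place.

Incoherent sources sum as intensities:
L_total = 10·log₁₀(10^(89.3/10) + 10^(91.9/10) + 10^(87.6/10) + 10^(87.7/10)) = 95.52 dB SPL.
Excess over the loudest (91.9 dB): 95.52 − 91.9 = 3.6 dB.

3.6 dB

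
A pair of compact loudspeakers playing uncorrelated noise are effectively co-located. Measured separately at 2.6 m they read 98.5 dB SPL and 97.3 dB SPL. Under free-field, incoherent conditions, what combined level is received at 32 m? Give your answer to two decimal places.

79.15 dB SPL

Combined at 2.6 m: 10·log₁₀(10^(98.5/10)+10^(97.3/10)) = 100.952 dB SPL.
Then apply −20·log₁₀(32/2.6) = -21.804 dB → 79.15 dB SPL.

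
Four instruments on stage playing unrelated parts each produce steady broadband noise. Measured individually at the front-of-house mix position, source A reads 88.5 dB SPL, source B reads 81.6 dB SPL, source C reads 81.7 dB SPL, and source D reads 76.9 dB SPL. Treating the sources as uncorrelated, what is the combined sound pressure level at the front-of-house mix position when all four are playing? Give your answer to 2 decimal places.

Incoherent sources sum as intensities:
L_total = 10·log₁₀(10^(88.5/10) + 10^(81.6/10) + 10^(81.7/10) + 10^(76.9/10)) = 10·log₁₀(1049000000) = 90.21 dB SPL.

90.21 dB SPL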